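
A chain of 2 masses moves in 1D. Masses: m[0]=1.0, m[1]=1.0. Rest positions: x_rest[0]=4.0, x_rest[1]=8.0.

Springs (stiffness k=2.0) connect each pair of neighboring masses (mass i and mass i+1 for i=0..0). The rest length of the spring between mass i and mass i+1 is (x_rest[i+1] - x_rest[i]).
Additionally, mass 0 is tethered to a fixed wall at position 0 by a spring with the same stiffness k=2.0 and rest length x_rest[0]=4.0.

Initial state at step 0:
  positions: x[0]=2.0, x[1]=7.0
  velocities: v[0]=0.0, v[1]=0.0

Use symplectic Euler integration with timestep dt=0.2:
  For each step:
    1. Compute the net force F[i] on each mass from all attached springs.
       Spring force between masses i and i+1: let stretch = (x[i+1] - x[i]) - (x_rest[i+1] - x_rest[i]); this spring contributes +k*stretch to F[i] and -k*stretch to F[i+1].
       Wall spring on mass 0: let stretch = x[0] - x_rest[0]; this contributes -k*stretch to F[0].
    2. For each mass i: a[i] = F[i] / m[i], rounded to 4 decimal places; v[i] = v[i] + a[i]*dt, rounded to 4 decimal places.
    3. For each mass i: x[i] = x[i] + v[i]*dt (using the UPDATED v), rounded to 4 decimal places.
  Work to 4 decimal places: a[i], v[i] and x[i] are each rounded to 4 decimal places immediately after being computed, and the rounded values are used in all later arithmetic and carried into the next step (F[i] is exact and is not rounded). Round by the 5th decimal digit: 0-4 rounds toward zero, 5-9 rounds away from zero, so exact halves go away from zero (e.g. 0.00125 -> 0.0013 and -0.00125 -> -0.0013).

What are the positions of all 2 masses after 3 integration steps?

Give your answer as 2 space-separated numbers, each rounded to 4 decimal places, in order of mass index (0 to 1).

Answer: 3.2252 6.6424

Derivation:
Step 0: x=[2.0000 7.0000] v=[0.0000 0.0000]
Step 1: x=[2.2400 6.9200] v=[1.2000 -0.4000]
Step 2: x=[2.6752 6.7856] v=[2.1760 -0.6720]
Step 3: x=[3.2252 6.6424] v=[2.7501 -0.7162]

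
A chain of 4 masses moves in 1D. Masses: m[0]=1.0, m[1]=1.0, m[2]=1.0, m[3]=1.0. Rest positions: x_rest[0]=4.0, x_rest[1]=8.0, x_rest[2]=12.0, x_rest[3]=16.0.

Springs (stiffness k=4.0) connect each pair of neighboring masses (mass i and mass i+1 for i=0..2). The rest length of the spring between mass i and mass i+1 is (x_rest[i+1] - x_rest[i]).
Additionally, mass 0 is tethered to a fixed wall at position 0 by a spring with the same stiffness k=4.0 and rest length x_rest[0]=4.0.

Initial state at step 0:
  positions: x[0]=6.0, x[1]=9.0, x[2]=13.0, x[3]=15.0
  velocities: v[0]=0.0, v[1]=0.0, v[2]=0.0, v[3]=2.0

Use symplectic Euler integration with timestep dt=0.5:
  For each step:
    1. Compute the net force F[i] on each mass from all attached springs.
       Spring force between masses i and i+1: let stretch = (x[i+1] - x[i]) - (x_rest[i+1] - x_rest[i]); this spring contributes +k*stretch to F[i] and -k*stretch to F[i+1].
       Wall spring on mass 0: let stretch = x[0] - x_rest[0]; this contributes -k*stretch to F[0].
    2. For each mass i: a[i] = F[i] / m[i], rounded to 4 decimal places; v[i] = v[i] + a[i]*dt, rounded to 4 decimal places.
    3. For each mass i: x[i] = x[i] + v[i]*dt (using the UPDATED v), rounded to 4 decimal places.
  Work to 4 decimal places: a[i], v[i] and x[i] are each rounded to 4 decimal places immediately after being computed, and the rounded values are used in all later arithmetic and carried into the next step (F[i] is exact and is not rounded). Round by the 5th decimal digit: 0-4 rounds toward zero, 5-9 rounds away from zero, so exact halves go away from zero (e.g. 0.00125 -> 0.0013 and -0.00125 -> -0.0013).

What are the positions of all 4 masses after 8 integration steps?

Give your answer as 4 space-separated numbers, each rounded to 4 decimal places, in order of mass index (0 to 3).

Step 0: x=[6.0000 9.0000 13.0000 15.0000] v=[0.0000 0.0000 0.0000 2.0000]
Step 1: x=[3.0000 10.0000 11.0000 18.0000] v=[-6.0000 2.0000 -4.0000 6.0000]
Step 2: x=[4.0000 5.0000 15.0000 18.0000] v=[2.0000 -10.0000 8.0000 0.0000]
Step 3: x=[2.0000 9.0000 12.0000 19.0000] v=[-4.0000 8.0000 -6.0000 2.0000]
Step 4: x=[5.0000 9.0000 13.0000 17.0000] v=[6.0000 0.0000 2.0000 -4.0000]
Step 5: x=[7.0000 9.0000 14.0000 15.0000] v=[4.0000 0.0000 2.0000 -4.0000]
Step 6: x=[4.0000 12.0000 11.0000 16.0000] v=[-6.0000 6.0000 -6.0000 2.0000]
Step 7: x=[5.0000 6.0000 14.0000 16.0000] v=[2.0000 -12.0000 6.0000 0.0000]
Step 8: x=[2.0000 7.0000 11.0000 18.0000] v=[-6.0000 2.0000 -6.0000 4.0000]

Answer: 2.0000 7.0000 11.0000 18.0000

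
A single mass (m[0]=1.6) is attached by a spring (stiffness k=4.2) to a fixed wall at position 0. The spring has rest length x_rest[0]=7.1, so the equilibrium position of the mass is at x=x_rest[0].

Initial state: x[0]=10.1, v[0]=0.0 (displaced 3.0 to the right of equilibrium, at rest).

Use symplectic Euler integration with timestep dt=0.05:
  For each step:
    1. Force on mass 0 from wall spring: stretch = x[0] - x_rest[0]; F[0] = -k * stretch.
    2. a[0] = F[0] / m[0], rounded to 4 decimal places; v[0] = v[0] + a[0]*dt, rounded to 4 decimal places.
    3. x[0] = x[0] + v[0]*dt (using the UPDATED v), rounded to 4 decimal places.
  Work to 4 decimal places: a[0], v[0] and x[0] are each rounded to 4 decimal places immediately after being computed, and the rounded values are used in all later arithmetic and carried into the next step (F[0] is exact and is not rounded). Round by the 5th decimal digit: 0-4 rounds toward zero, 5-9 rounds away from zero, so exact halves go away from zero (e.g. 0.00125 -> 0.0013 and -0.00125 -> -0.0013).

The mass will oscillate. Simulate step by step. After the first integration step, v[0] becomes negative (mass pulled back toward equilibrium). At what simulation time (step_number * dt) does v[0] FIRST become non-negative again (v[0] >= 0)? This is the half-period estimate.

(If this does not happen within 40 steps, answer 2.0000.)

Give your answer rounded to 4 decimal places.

Answer: 1.9500

Derivation:
Step 0: x=[10.1000] v=[0.0000]
Step 1: x=[10.0803] v=[-0.3938]
Step 2: x=[10.0411] v=[-0.7850]
Step 3: x=[9.9826] v=[-1.1710]
Step 4: x=[9.9051] v=[-1.5493]
Step 5: x=[9.8092] v=[-1.9175]
Step 6: x=[9.6955] v=[-2.2731]
Step 7: x=[9.5648] v=[-2.6138]
Step 8: x=[9.4179] v=[-2.9373]
Step 9: x=[9.2558] v=[-3.2415]
Step 10: x=[9.0796] v=[-3.5245]
Step 11: x=[8.8904] v=[-3.7843]
Step 12: x=[8.6894] v=[-4.0193]
Step 13: x=[8.4780] v=[-4.2279]
Step 14: x=[8.2576] v=[-4.4088]
Step 15: x=[8.0296] v=[-4.5607]
Step 16: x=[7.7955] v=[-4.6827]
Step 17: x=[7.5568] v=[-4.7740]
Step 18: x=[7.3151] v=[-4.8340]
Step 19: x=[7.0720] v=[-4.8622]
Step 20: x=[6.8291] v=[-4.8585]
Step 21: x=[6.5880] v=[-4.8229]
Step 22: x=[6.3502] v=[-4.7557]
Step 23: x=[6.1173] v=[-4.6573]
Step 24: x=[5.8909] v=[-4.5283]
Step 25: x=[5.6724] v=[-4.3696]
Step 26: x=[5.4633] v=[-4.1822]
Step 27: x=[5.2649] v=[-3.9674]
Step 28: x=[5.0786] v=[-3.7265]
Step 29: x=[4.9055] v=[-3.4612]
Step 30: x=[4.7468] v=[-3.1732]
Step 31: x=[4.6036] v=[-2.8643]
Step 32: x=[4.4768] v=[-2.5366]
Step 33: x=[4.3672] v=[-2.1923]
Step 34: x=[4.2755] v=[-1.8336]
Step 35: x=[4.2024] v=[-1.4629]
Step 36: x=[4.1483] v=[-1.0826]
Step 37: x=[4.1135] v=[-0.6952]
Step 38: x=[4.0983] v=[-0.3032]
Step 39: x=[4.1028] v=[0.0908]
First v>=0 after going negative at step 39, time=1.9500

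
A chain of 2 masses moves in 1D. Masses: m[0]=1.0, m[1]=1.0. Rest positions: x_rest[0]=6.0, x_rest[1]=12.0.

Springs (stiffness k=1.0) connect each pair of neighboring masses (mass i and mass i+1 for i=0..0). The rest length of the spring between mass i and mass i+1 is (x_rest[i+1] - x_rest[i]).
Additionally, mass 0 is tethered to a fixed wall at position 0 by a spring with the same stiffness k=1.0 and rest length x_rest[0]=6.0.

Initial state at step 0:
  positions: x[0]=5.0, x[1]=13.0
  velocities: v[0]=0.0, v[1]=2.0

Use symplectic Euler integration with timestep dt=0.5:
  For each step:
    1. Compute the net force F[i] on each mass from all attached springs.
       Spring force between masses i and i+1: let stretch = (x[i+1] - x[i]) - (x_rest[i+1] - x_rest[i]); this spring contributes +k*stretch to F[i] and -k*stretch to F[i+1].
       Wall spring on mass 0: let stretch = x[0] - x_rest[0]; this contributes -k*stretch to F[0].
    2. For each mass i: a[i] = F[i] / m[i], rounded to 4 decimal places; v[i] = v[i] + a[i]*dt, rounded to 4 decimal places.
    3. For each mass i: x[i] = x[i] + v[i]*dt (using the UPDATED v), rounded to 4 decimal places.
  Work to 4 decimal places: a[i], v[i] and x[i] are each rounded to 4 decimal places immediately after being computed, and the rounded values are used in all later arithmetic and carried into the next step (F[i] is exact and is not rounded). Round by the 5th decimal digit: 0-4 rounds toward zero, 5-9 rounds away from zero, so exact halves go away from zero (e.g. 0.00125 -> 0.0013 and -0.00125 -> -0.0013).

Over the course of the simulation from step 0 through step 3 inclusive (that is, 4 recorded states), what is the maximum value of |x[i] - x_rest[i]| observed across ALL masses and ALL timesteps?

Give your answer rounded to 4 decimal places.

Answer: 2.1407

Derivation:
Step 0: x=[5.0000 13.0000] v=[0.0000 2.0000]
Step 1: x=[5.7500 13.5000] v=[1.5000 1.0000]
Step 2: x=[7.0000 13.5625] v=[2.5000 0.1250]
Step 3: x=[8.1407 13.4844] v=[2.2813 -0.1563]
Max displacement = 2.1407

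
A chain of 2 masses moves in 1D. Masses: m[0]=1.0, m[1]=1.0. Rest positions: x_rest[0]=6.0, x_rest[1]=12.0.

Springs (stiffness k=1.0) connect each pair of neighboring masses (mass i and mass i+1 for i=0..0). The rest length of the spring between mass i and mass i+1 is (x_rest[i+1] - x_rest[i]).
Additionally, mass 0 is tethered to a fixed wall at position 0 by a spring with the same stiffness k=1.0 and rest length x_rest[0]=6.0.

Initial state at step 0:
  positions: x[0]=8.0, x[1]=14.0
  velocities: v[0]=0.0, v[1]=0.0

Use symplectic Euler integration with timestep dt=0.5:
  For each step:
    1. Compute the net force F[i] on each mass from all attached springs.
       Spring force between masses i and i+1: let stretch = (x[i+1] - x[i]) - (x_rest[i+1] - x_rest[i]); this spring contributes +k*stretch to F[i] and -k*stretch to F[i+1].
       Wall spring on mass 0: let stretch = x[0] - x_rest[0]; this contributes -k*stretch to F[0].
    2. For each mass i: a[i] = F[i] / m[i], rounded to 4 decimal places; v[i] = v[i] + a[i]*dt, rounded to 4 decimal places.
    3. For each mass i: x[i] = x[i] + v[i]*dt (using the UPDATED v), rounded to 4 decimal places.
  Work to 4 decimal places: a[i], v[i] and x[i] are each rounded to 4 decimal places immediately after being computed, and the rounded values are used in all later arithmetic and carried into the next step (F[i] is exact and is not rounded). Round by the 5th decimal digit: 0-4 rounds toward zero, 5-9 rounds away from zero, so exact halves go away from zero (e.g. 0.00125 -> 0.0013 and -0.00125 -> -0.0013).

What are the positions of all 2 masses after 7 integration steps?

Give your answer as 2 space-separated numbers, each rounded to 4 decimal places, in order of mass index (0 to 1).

Answer: 5.5990 10.0005

Derivation:
Step 0: x=[8.0000 14.0000] v=[0.0000 0.0000]
Step 1: x=[7.5000 14.0000] v=[-1.0000 0.0000]
Step 2: x=[6.7500 13.8750] v=[-1.5000 -0.2500]
Step 3: x=[6.0938 13.4688] v=[-1.3125 -0.8125]
Step 4: x=[5.7579 12.7188] v=[-0.6719 -1.5000]
Step 5: x=[5.7227 11.7286] v=[-0.0704 -1.9805]
Step 6: x=[5.7583 10.7369] v=[0.0712 -1.9835]
Step 7: x=[5.5990 10.0005] v=[-0.3187 -1.4728]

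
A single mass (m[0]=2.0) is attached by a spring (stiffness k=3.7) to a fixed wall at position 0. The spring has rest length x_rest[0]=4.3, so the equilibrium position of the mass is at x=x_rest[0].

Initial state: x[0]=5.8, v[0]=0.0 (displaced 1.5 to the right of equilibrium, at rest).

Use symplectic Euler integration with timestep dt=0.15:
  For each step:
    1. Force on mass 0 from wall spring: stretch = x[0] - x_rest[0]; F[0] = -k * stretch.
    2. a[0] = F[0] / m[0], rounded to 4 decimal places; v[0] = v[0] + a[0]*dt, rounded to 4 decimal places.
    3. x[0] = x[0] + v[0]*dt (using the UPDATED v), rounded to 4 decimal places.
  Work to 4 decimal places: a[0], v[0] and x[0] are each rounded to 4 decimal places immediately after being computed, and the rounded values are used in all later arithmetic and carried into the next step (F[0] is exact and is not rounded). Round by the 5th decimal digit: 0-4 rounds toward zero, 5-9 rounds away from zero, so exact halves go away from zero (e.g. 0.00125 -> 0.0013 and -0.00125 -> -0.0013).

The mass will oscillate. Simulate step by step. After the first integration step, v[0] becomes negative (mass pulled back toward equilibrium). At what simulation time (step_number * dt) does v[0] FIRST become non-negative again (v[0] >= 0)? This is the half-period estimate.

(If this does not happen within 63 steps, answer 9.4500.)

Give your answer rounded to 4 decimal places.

Step 0: x=[5.8000] v=[0.0000]
Step 1: x=[5.7376] v=[-0.4163]
Step 2: x=[5.6153] v=[-0.8152]
Step 3: x=[5.4383] v=[-1.1802]
Step 4: x=[5.2139] v=[-1.4961]
Step 5: x=[4.9514] v=[-1.7497]
Step 6: x=[4.6618] v=[-1.9305]
Step 7: x=[4.3572] v=[-2.0309]
Step 8: x=[4.0502] v=[-2.0468]
Step 9: x=[3.7536] v=[-1.9775]
Step 10: x=[3.4797] v=[-1.8259]
Step 11: x=[3.2400] v=[-1.5983]
Step 12: x=[3.0444] v=[-1.3042]
Step 13: x=[2.9010] v=[-0.9558]
Step 14: x=[2.8159] v=[-0.5676]
Step 15: x=[2.7925] v=[-0.1558]
Step 16: x=[2.8319] v=[0.2625]
First v>=0 after going negative at step 16, time=2.4000

Answer: 2.4000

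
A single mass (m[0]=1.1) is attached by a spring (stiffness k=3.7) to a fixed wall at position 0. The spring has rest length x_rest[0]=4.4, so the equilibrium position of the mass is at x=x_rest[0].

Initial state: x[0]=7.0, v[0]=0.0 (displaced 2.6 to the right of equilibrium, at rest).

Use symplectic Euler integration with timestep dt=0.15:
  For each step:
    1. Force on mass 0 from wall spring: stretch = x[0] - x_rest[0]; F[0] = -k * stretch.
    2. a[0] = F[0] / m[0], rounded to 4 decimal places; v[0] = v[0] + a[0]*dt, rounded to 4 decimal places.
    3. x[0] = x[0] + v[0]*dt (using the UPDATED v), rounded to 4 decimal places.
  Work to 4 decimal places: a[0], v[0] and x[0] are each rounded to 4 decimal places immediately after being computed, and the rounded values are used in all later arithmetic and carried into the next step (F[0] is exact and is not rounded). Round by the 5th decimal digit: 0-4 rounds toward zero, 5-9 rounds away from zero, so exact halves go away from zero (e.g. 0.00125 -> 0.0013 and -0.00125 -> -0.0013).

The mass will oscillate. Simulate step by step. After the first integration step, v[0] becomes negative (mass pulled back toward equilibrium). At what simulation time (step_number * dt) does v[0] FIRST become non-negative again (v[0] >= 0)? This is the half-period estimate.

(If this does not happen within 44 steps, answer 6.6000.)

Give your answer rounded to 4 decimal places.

Step 0: x=[7.0000] v=[0.0000]
Step 1: x=[6.8032] v=[-1.3118]
Step 2: x=[6.4246] v=[-2.5243]
Step 3: x=[5.8927] v=[-3.5458]
Step 4: x=[5.2479] v=[-4.2989]
Step 5: x=[4.5389] v=[-4.7267]
Step 6: x=[3.8194] v=[-4.7968]
Step 7: x=[3.1438] v=[-4.5039]
Step 8: x=[2.5633] v=[-3.8701]
Step 9: x=[2.1218] v=[-2.9434]
Step 10: x=[1.8527] v=[-1.7940]
Step 11: x=[1.7764] v=[-0.5088]
Step 12: x=[1.8986] v=[0.8149]
First v>=0 after going negative at step 12, time=1.8000

Answer: 1.8000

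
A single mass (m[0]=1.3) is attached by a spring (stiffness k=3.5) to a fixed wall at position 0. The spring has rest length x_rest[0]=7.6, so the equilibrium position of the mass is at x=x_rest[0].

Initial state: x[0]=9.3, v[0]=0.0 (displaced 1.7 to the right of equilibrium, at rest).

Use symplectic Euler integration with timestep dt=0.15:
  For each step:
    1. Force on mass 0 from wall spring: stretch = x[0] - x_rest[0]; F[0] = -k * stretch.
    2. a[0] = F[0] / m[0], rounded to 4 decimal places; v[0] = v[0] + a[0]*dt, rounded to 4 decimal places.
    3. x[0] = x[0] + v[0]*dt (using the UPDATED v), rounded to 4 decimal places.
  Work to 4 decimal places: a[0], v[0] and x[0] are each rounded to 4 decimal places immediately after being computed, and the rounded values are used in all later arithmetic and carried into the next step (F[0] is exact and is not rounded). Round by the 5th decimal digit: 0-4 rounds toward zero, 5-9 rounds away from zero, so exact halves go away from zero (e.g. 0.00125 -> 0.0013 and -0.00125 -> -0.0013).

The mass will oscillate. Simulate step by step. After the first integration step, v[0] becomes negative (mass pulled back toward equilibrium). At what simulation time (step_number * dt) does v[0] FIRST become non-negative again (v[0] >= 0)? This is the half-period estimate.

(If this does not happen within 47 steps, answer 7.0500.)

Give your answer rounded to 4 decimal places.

Answer: 1.9500

Derivation:
Step 0: x=[9.3000] v=[0.0000]
Step 1: x=[9.1970] v=[-0.6865]
Step 2: x=[8.9973] v=[-1.3314]
Step 3: x=[8.7129] v=[-1.8957]
Step 4: x=[8.3611] v=[-2.3451]
Step 5: x=[7.9632] v=[-2.6525]
Step 6: x=[7.5433] v=[-2.7992]
Step 7: x=[7.1269] v=[-2.7763]
Step 8: x=[6.7391] v=[-2.5852]
Step 9: x=[6.4035] v=[-2.2375]
Step 10: x=[6.1404] v=[-1.7543]
Step 11: x=[5.9657] v=[-1.1648]
Step 12: x=[5.8900] v=[-0.5048]
Step 13: x=[5.9179] v=[0.1858]
First v>=0 after going negative at step 13, time=1.9500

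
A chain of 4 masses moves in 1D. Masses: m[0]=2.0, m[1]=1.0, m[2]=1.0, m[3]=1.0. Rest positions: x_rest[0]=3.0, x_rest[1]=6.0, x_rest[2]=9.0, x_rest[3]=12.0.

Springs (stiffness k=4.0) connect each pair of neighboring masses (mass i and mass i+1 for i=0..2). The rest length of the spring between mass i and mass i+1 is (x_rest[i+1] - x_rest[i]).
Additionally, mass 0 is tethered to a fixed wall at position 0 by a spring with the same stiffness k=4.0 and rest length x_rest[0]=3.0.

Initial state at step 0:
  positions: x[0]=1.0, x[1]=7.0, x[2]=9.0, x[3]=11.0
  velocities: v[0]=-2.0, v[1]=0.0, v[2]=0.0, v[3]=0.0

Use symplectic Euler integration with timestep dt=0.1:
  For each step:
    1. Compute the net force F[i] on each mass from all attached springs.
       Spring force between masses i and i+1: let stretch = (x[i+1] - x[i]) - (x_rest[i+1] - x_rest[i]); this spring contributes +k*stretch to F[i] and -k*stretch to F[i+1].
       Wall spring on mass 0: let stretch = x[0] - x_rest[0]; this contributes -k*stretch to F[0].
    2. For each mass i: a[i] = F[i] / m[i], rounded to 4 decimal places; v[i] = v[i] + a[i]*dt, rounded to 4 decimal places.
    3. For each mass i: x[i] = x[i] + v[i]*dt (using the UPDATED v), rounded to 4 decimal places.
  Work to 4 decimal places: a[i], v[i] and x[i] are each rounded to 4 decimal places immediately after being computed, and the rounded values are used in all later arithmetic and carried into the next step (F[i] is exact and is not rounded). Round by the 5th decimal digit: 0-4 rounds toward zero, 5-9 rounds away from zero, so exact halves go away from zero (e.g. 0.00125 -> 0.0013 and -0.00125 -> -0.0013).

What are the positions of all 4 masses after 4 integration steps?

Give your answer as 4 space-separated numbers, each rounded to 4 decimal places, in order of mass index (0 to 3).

Step 0: x=[1.0000 7.0000 9.0000 11.0000] v=[-2.0000 0.0000 0.0000 0.0000]
Step 1: x=[0.9000 6.8400 9.0000 11.0400] v=[-1.0000 -1.6000 0.0000 0.4000]
Step 2: x=[0.9008 6.5288 8.9952 11.1184] v=[0.0080 -3.1120 -0.0480 0.7840]
Step 3: x=[0.9961 6.0911 8.9767 11.2319] v=[0.9534 -4.3766 -0.1853 1.1347]
Step 4: x=[1.1734 5.5651 8.9330 11.3752] v=[1.7732 -5.2604 -0.4375 1.4326]

Answer: 1.1734 5.5651 8.9330 11.3752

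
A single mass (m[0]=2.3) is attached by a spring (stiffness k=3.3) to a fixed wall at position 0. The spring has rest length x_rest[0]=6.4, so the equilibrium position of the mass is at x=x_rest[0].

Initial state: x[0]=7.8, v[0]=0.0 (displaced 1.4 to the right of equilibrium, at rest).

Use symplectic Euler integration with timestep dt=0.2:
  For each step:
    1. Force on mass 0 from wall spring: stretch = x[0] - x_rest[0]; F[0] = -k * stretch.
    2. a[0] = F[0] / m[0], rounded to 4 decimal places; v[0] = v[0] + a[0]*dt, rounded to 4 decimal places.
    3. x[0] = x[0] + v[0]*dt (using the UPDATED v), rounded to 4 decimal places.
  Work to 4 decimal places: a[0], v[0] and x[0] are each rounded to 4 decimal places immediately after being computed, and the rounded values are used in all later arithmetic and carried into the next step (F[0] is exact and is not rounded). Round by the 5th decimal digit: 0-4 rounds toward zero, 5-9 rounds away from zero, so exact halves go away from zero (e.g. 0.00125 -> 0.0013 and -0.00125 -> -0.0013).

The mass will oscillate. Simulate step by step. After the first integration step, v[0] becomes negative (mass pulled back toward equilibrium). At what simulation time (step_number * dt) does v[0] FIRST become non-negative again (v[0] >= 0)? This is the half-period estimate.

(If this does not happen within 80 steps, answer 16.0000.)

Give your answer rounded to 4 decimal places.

Step 0: x=[7.8000] v=[0.0000]
Step 1: x=[7.7197] v=[-0.4017]
Step 2: x=[7.5636] v=[-0.7804]
Step 3: x=[7.3407] v=[-1.1143]
Step 4: x=[7.0639] v=[-1.3842]
Step 5: x=[6.7490] v=[-1.5747]
Step 6: x=[6.4140] v=[-1.6748]
Step 7: x=[6.0782] v=[-1.6788]
Step 8: x=[5.7609] v=[-1.5865]
Step 9: x=[5.4803] v=[-1.4031]
Step 10: x=[5.2525] v=[-1.1392]
Step 11: x=[5.0905] v=[-0.8099]
Step 12: x=[5.0037] v=[-0.4341]
Step 13: x=[4.9970] v=[-0.0334]
Step 14: x=[5.0708] v=[0.3692]
First v>=0 after going negative at step 14, time=2.8000

Answer: 2.8000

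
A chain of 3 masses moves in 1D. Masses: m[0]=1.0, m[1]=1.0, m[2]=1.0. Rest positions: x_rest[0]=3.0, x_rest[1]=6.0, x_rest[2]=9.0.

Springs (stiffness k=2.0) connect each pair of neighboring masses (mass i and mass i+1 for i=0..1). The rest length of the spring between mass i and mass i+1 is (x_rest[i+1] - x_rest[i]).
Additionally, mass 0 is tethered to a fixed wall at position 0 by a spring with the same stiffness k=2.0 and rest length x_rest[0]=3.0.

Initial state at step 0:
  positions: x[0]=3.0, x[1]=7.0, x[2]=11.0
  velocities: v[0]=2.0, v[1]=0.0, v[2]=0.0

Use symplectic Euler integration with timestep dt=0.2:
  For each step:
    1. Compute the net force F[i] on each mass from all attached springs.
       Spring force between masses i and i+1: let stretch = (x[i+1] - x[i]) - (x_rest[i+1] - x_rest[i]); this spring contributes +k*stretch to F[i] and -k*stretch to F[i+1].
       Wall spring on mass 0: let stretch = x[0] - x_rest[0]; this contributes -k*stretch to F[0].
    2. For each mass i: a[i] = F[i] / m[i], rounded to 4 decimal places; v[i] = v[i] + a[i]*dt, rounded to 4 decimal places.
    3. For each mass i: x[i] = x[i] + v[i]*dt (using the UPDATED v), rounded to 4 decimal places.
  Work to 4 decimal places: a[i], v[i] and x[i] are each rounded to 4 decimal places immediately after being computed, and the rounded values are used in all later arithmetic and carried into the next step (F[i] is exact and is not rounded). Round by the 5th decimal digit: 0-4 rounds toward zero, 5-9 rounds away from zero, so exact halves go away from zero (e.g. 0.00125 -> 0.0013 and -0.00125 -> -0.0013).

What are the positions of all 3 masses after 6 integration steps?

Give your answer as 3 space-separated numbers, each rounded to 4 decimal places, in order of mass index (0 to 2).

Step 0: x=[3.0000 7.0000 11.0000] v=[2.0000 0.0000 0.0000]
Step 1: x=[3.4800 7.0000 10.9200] v=[2.4000 0.0000 -0.4000]
Step 2: x=[3.9632 7.0320 10.7664] v=[2.4160 0.1600 -0.7680]
Step 3: x=[4.3748 7.1172 10.5540] v=[2.0582 0.4262 -1.0618]
Step 4: x=[4.6558 7.2580 10.3067] v=[1.4052 0.7040 -1.2365]
Step 5: x=[4.7726 7.4345 10.0555] v=[0.5838 0.8826 -1.2560]
Step 6: x=[4.7205 7.6077 9.8346] v=[-0.2605 0.8662 -1.1044]

Answer: 4.7205 7.6077 9.8346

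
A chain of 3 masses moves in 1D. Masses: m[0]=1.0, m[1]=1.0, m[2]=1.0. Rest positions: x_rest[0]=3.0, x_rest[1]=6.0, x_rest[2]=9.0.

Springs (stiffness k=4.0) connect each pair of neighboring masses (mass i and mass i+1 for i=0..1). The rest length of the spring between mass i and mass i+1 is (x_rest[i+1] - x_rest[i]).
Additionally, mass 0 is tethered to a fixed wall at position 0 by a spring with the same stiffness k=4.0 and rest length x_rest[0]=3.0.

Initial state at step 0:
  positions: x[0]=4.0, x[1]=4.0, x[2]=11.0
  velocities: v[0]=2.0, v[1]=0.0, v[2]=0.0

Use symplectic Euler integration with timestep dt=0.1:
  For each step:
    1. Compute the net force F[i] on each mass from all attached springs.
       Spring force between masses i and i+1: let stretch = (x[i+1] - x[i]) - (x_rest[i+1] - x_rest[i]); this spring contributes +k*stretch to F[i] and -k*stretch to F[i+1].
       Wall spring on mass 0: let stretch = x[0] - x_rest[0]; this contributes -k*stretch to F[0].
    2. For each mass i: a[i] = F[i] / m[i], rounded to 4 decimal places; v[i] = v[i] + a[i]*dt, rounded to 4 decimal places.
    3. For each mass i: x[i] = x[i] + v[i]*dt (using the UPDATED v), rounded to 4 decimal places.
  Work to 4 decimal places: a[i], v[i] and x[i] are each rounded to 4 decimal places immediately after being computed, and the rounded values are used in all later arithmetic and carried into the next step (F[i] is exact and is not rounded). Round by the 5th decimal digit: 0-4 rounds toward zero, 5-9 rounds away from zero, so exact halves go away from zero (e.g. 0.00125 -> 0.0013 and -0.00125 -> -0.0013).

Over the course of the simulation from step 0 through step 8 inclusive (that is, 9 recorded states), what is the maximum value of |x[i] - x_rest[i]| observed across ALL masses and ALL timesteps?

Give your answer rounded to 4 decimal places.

Answer: 2.8966

Derivation:
Step 0: x=[4.0000 4.0000 11.0000] v=[2.0000 0.0000 0.0000]
Step 1: x=[4.0400 4.2800 10.8400] v=[0.4000 2.8000 -1.6000]
Step 2: x=[3.9280 4.8128 10.5376] v=[-1.1200 5.3280 -3.0240]
Step 3: x=[3.6943 5.5392 10.1262] v=[-2.3373 7.2640 -4.1139]
Step 4: x=[3.3866 6.3753 9.6513] v=[-3.0771 8.3608 -4.7487]
Step 5: x=[3.0630 7.2229 9.1654] v=[-3.2363 8.4757 -4.8591]
Step 6: x=[2.7833 7.9818 8.7218] v=[-2.7975 7.5887 -4.4361]
Step 7: x=[2.6002 8.5623 8.3686] v=[-1.8314 5.8053 -3.5321]
Step 8: x=[2.5515 8.8966 8.1431] v=[-0.4866 3.3430 -2.2546]
Max displacement = 2.8966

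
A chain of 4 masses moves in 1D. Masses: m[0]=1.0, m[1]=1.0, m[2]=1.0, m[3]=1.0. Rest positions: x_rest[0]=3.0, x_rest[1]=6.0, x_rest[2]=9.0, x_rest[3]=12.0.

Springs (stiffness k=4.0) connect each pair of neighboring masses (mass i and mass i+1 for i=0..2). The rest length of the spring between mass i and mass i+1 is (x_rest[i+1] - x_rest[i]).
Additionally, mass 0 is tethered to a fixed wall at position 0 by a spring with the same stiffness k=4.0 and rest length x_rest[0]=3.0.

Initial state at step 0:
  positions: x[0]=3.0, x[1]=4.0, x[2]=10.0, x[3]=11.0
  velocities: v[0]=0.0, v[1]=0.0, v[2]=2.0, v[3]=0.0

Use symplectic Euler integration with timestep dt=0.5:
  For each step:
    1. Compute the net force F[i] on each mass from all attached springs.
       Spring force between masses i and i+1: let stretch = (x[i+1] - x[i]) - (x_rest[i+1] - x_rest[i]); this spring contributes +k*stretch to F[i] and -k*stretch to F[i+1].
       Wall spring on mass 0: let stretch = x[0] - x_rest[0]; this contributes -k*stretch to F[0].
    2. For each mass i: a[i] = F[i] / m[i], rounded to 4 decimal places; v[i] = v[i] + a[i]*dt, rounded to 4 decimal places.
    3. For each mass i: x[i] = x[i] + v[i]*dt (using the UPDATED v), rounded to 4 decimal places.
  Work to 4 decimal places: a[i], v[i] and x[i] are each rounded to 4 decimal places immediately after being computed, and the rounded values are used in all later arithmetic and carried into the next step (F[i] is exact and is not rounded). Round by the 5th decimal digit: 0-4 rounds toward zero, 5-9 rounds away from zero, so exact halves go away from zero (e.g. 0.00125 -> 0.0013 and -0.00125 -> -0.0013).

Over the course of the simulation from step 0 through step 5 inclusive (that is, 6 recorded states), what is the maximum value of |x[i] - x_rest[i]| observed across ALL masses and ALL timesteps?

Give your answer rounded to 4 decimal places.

Step 0: x=[3.0000 4.0000 10.0000 11.0000] v=[0.0000 0.0000 2.0000 0.0000]
Step 1: x=[1.0000 9.0000 6.0000 13.0000] v=[-4.0000 10.0000 -8.0000 4.0000]
Step 2: x=[6.0000 3.0000 12.0000 11.0000] v=[10.0000 -12.0000 12.0000 -4.0000]
Step 3: x=[2.0000 9.0000 8.0000 13.0000] v=[-8.0000 12.0000 -8.0000 4.0000]
Step 4: x=[3.0000 7.0000 10.0000 13.0000] v=[2.0000 -4.0000 4.0000 0.0000]
Step 5: x=[5.0000 4.0000 12.0000 13.0000] v=[4.0000 -6.0000 4.0000 0.0000]
Max displacement = 3.0000

Answer: 3.0000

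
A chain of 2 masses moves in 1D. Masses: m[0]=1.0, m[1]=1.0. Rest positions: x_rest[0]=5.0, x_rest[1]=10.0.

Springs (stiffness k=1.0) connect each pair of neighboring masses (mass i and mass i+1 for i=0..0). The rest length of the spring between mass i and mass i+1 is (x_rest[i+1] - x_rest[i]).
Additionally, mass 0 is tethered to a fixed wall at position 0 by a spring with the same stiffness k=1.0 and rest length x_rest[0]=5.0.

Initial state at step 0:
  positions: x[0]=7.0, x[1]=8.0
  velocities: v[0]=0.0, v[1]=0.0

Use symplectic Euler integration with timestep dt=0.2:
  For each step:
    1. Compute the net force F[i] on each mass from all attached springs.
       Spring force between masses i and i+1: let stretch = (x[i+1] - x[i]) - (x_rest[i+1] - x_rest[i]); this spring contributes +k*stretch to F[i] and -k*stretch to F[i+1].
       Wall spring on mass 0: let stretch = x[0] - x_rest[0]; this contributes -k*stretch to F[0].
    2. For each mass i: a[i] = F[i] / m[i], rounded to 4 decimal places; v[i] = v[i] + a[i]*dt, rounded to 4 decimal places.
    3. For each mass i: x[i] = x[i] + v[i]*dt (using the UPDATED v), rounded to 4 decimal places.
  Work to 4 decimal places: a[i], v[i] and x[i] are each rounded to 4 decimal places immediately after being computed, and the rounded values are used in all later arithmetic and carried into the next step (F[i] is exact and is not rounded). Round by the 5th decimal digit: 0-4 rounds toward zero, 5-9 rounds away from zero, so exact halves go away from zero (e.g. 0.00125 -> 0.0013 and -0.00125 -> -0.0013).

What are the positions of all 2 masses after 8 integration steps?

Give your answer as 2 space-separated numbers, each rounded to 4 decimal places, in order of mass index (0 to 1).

Answer: 2.6254 11.0876

Derivation:
Step 0: x=[7.0000 8.0000] v=[0.0000 0.0000]
Step 1: x=[6.7600 8.1600] v=[-1.2000 0.8000]
Step 2: x=[6.3056 8.4640] v=[-2.2720 1.5200]
Step 3: x=[5.6853 8.8817] v=[-3.1014 2.0883]
Step 4: x=[4.9655 9.3715] v=[-3.5992 2.4490]
Step 5: x=[4.2233 9.8851] v=[-3.7111 2.5678]
Step 6: x=[3.5386 10.3722] v=[-3.4234 2.4354]
Step 7: x=[2.9857 10.7859] v=[-2.7644 2.0687]
Step 8: x=[2.6254 11.0876] v=[-1.8015 1.5087]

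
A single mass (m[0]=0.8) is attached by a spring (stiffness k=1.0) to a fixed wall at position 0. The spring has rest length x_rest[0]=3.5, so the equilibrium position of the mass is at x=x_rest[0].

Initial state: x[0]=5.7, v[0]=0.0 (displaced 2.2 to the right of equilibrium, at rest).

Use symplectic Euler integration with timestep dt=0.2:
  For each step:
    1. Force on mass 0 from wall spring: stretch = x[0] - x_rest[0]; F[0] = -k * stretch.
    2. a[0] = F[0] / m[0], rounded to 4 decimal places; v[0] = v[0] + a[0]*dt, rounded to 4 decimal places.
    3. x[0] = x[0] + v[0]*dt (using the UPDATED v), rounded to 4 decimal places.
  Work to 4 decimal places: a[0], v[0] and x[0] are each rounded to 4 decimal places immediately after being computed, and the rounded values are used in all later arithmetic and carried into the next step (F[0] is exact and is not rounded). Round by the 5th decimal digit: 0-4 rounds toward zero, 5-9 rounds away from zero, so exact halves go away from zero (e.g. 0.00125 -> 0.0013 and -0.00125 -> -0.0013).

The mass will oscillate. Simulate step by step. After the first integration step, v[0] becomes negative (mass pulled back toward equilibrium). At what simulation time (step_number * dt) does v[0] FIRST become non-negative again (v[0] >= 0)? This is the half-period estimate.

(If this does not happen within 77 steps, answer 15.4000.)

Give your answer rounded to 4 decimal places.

Step 0: x=[5.7000] v=[0.0000]
Step 1: x=[5.5900] v=[-0.5500]
Step 2: x=[5.3755] v=[-1.0725]
Step 3: x=[5.0672] v=[-1.5414]
Step 4: x=[4.6806] v=[-1.9332]
Step 5: x=[4.2349] v=[-2.2284]
Step 6: x=[3.7525] v=[-2.4121]
Step 7: x=[3.2575] v=[-2.4752]
Step 8: x=[2.7746] v=[-2.4146]
Step 9: x=[2.3280] v=[-2.2332]
Step 10: x=[1.9400] v=[-1.9402]
Step 11: x=[1.6300] v=[-1.5502]
Step 12: x=[1.4135] v=[-1.0827]
Step 13: x=[1.3013] v=[-0.5611]
Step 14: x=[1.2990] v=[-0.0114]
Step 15: x=[1.4068] v=[0.5389]
First v>=0 after going negative at step 15, time=3.0000

Answer: 3.0000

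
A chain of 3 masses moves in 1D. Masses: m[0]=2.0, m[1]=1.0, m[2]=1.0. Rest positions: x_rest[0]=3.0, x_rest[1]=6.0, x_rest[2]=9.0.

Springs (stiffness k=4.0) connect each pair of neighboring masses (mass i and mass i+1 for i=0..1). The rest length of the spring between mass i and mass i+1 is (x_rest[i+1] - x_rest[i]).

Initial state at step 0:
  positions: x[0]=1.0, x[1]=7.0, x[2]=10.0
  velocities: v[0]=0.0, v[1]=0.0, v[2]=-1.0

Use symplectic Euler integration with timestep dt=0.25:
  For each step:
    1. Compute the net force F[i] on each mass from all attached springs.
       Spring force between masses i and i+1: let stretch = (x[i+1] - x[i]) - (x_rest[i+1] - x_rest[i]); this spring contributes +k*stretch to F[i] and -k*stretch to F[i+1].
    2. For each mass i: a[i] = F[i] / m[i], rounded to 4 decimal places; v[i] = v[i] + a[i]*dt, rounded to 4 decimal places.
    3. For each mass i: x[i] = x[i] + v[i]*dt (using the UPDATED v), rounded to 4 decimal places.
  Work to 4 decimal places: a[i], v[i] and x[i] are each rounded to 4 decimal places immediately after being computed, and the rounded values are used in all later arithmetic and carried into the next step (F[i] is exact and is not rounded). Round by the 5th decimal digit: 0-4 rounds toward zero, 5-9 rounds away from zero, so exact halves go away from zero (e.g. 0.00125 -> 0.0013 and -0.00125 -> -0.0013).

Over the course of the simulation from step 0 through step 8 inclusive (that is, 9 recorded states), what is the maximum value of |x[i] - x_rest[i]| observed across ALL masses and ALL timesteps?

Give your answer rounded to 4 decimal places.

Answer: 3.5999

Derivation:
Step 0: x=[1.0000 7.0000 10.0000] v=[0.0000 0.0000 -1.0000]
Step 1: x=[1.3750 6.2500 9.7500] v=[1.5000 -3.0000 -1.0000]
Step 2: x=[1.9844 5.1563 9.3750] v=[2.4375 -4.3750 -1.5000]
Step 3: x=[2.6153 4.3243 8.6953] v=[2.5235 -3.3282 -2.7187]
Step 4: x=[3.0848 4.1578 7.6729] v=[1.8780 -0.6662 -4.0897]
Step 5: x=[3.3134 4.6018 6.5217] v=[0.9145 1.7759 -4.6048]
Step 6: x=[3.3281 5.2037 5.6405] v=[0.0587 2.4074 -3.5247]
Step 7: x=[3.2022 5.4459 5.4001] v=[-0.5035 0.9686 -0.9615]
Step 8: x=[2.9818 5.1157 5.9212] v=[-0.8817 -1.3209 2.0843]
Max displacement = 3.5999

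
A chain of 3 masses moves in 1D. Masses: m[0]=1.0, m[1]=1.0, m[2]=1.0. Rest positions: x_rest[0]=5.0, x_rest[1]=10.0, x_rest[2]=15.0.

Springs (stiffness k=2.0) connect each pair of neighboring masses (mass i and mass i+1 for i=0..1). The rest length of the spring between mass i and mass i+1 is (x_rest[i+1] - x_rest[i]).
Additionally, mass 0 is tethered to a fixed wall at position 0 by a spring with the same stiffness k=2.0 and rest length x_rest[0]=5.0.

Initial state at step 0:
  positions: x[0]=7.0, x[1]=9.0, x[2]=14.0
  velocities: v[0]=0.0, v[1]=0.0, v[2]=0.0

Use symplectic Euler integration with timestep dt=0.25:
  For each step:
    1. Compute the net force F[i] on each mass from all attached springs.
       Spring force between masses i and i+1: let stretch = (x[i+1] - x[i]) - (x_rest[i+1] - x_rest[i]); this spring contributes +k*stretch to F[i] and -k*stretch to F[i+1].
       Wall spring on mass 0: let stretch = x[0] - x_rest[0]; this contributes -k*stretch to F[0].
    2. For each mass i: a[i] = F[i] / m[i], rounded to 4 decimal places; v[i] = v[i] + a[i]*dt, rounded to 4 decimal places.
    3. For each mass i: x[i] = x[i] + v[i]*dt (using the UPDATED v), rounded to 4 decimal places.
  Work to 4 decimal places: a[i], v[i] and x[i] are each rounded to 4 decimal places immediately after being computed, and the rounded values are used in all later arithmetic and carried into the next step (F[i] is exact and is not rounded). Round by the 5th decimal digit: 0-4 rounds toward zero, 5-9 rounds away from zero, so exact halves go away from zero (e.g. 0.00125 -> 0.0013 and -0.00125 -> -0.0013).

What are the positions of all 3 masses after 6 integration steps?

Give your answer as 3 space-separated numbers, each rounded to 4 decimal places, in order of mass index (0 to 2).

Answer: 3.1404 9.8180 15.4980

Derivation:
Step 0: x=[7.0000 9.0000 14.0000] v=[0.0000 0.0000 0.0000]
Step 1: x=[6.3750 9.3750 14.0000] v=[-2.5000 1.5000 0.0000]
Step 2: x=[5.3281 9.9531 14.0469] v=[-4.1875 2.3125 0.1875]
Step 3: x=[4.1933 10.4648 14.2071] v=[-4.5391 2.0469 0.6406]
Step 4: x=[3.3183 10.6604 14.5245] v=[-3.5000 0.7823 1.2695]
Step 5: x=[2.9463 10.4212 14.9839] v=[-1.4881 -0.9567 1.8375]
Step 6: x=[3.1404 9.8180 15.4980] v=[0.7762 -2.4128 2.0562]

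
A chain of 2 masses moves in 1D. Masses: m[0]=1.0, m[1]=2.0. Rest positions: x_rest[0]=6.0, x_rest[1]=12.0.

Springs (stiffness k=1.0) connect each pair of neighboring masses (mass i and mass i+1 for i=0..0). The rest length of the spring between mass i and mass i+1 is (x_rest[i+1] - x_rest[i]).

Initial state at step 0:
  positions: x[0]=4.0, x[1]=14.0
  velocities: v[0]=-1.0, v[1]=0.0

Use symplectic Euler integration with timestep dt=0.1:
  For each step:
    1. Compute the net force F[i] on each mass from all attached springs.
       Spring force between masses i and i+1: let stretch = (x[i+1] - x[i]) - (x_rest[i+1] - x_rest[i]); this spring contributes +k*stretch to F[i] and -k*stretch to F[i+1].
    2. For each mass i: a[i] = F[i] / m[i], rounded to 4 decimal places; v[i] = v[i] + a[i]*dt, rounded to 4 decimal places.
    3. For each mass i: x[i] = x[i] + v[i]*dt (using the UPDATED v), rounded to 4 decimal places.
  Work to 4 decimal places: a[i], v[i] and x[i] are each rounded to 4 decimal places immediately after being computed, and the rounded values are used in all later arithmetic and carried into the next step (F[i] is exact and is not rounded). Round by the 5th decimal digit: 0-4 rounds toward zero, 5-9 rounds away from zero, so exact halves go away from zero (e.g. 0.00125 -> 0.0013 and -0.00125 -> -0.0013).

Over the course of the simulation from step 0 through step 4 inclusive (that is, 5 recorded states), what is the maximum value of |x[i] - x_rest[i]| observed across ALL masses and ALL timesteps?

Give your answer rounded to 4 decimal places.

Step 0: x=[4.0000 14.0000] v=[-1.0000 0.0000]
Step 1: x=[3.9400 13.9800] v=[-0.6000 -0.2000]
Step 2: x=[3.9204 13.9398] v=[-0.1960 -0.4020]
Step 3: x=[3.9410 13.8795] v=[0.2059 -0.6030]
Step 4: x=[4.0010 13.7995] v=[0.5998 -0.7999]
Max displacement = 2.0796

Answer: 2.0796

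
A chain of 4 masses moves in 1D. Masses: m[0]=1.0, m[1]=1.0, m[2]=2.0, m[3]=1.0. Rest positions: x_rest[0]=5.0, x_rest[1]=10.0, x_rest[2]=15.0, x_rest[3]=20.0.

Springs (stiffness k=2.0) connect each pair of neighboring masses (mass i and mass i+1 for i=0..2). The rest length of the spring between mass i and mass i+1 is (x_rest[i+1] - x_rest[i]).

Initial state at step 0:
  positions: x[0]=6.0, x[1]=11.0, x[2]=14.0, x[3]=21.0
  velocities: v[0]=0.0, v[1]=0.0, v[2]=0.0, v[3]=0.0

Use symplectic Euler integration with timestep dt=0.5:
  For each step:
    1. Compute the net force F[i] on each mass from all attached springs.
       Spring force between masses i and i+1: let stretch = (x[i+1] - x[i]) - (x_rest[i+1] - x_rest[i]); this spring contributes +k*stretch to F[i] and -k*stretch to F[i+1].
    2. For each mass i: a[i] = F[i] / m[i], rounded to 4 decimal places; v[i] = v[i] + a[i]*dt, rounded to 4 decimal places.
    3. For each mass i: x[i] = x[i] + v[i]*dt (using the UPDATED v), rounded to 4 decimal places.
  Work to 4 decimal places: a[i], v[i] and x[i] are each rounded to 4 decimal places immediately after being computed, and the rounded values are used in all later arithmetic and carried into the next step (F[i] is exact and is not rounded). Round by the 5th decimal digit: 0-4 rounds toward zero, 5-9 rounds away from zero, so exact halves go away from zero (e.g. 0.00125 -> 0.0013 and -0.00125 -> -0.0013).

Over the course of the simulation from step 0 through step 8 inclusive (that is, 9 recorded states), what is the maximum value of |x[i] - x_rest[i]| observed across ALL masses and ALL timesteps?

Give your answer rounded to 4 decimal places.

Answer: 1.9063

Derivation:
Step 0: x=[6.0000 11.0000 14.0000 21.0000] v=[0.0000 0.0000 0.0000 0.0000]
Step 1: x=[6.0000 10.0000 15.0000 20.0000] v=[0.0000 -2.0000 2.0000 -2.0000]
Step 2: x=[5.5000 9.5000 16.0000 19.0000] v=[-1.0000 -1.0000 2.0000 -2.0000]
Step 3: x=[4.5000 10.2500 16.1250 19.0000] v=[-2.0000 1.5000 0.2500 0.0000]
Step 4: x=[3.8750 11.0625 15.5000 20.0625] v=[-1.2500 1.6250 -1.2500 2.1250]
Step 5: x=[4.3438 10.5000 14.9063 21.3438] v=[0.9375 -1.1250 -1.1875 2.5625]
Step 6: x=[5.3907 9.0626 14.8204 21.9063] v=[2.0937 -2.8749 -0.1719 1.1250]
Step 7: x=[5.7735 8.6681 15.0665 21.4259] v=[0.7656 -0.7890 0.4922 -0.9609]
Step 8: x=[5.1036 10.0255 15.3029 20.2658] v=[-1.3398 2.7148 0.4727 -2.3203]
Max displacement = 1.9063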